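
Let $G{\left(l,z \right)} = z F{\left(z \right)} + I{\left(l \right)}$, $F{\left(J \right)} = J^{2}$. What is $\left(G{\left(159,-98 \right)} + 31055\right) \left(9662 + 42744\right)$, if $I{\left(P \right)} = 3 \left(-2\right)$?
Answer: $-47696954058$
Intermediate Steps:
$I{\left(P \right)} = -6$
$G{\left(l,z \right)} = -6 + z^{3}$ ($G{\left(l,z \right)} = z z^{2} - 6 = z^{3} - 6 = -6 + z^{3}$)
$\left(G{\left(159,-98 \right)} + 31055\right) \left(9662 + 42744\right) = \left(\left(-6 + \left(-98\right)^{3}\right) + 31055\right) \left(9662 + 42744\right) = \left(\left(-6 - 941192\right) + 31055\right) 52406 = \left(-941198 + 31055\right) 52406 = \left(-910143\right) 52406 = -47696954058$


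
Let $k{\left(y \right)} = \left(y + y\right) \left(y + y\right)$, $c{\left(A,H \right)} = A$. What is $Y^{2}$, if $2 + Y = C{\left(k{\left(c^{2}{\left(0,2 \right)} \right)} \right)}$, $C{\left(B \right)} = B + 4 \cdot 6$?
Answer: $484$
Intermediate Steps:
$k{\left(y \right)} = 4 y^{2}$ ($k{\left(y \right)} = 2 y 2 y = 4 y^{2}$)
$C{\left(B \right)} = 24 + B$ ($C{\left(B \right)} = B + 24 = 24 + B$)
$Y = 22$ ($Y = -2 + \left(24 + 4 \left(0^{2}\right)^{2}\right) = -2 + \left(24 + 4 \cdot 0^{2}\right) = -2 + \left(24 + 4 \cdot 0\right) = -2 + \left(24 + 0\right) = -2 + 24 = 22$)
$Y^{2} = 22^{2} = 484$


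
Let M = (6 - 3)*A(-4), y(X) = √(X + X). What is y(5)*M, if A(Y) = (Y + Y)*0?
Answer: 0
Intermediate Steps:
y(X) = √2*√X (y(X) = √(2*X) = √2*√X)
A(Y) = 0 (A(Y) = (2*Y)*0 = 0)
M = 0 (M = (6 - 3)*0 = 3*0 = 0)
y(5)*M = (√2*√5)*0 = √10*0 = 0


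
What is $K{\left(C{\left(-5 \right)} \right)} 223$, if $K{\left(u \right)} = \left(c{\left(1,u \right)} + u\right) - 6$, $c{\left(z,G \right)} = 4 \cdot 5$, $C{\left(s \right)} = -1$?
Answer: $2899$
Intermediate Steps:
$c{\left(z,G \right)} = 20$
$K{\left(u \right)} = 14 + u$ ($K{\left(u \right)} = \left(20 + u\right) - 6 = 14 + u$)
$K{\left(C{\left(-5 \right)} \right)} 223 = \left(14 - 1\right) 223 = 13 \cdot 223 = 2899$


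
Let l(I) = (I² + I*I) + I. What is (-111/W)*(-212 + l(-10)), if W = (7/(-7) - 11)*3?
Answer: -407/6 ≈ -67.833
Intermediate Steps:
l(I) = I + 2*I² (l(I) = (I² + I²) + I = 2*I² + I = I + 2*I²)
W = -36 (W = (7*(-⅐) - 11)*3 = (-1 - 11)*3 = -12*3 = -36)
(-111/W)*(-212 + l(-10)) = (-111/(-36))*(-212 - 10*(1 + 2*(-10))) = (-111*(-1/36))*(-212 - 10*(1 - 20)) = 37*(-212 - 10*(-19))/12 = 37*(-212 + 190)/12 = (37/12)*(-22) = -407/6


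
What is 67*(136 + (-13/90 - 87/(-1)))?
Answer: 1343819/90 ≈ 14931.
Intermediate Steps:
67*(136 + (-13/90 - 87/(-1))) = 67*(136 + (-13*1/90 - 87*(-1))) = 67*(136 + (-13/90 + 87)) = 67*(136 + 7817/90) = 67*(20057/90) = 1343819/90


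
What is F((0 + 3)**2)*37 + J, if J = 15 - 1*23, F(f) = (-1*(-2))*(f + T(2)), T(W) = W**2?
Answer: 954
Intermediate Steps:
F(f) = 8 + 2*f (F(f) = (-1*(-2))*(f + 2**2) = 2*(f + 4) = 2*(4 + f) = 8 + 2*f)
J = -8 (J = 15 - 23 = -8)
F((0 + 3)**2)*37 + J = (8 + 2*(0 + 3)**2)*37 - 8 = (8 + 2*3**2)*37 - 8 = (8 + 2*9)*37 - 8 = (8 + 18)*37 - 8 = 26*37 - 8 = 962 - 8 = 954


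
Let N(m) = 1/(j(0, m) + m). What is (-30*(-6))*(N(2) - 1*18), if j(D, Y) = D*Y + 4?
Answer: -3210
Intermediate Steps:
j(D, Y) = 4 + D*Y
N(m) = 1/(4 + m) (N(m) = 1/((4 + 0*m) + m) = 1/((4 + 0) + m) = 1/(4 + m))
(-30*(-6))*(N(2) - 1*18) = (-30*(-6))*(1/(4 + 2) - 1*18) = 180*(1/6 - 18) = 180*(⅙ - 18) = 180*(-107/6) = -3210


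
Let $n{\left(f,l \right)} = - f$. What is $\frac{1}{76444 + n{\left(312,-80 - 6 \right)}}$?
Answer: $\frac{1}{76132} \approx 1.3135 \cdot 10^{-5}$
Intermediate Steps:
$\frac{1}{76444 + n{\left(312,-80 - 6 \right)}} = \frac{1}{76444 - 312} = \frac{1}{76132}$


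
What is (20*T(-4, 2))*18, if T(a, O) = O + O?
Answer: 1440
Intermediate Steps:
T(a, O) = 2*O
(20*T(-4, 2))*18 = (20*(2*2))*18 = (20*4)*18 = 80*18 = 1440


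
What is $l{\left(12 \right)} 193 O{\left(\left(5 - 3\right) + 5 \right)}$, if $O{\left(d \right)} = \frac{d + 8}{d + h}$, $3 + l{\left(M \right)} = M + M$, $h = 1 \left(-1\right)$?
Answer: $\frac{20265}{2} \approx 10133.0$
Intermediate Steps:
$h = -1$
$l{\left(M \right)} = -3 + 2 M$ ($l{\left(M \right)} = -3 + \left(M + M\right) = -3 + 2 M$)
$O{\left(d \right)} = \frac{8 + d}{-1 + d}$ ($O{\left(d \right)} = \frac{d + 8}{d - 1} = \frac{8 + d}{-1 + d}$)
$l{\left(12 \right)} 193 O{\left(\left(5 - 3\right) + 5 \right)} = \left(-3 + 2 \cdot 12\right) 193 \frac{8 + \left(\left(5 - 3\right) + 5\right)}{-1 + \left(\left(5 - 3\right) + 5\right)} = \left(-3 + 24\right) 193 \frac{8 + \left(2 + 5\right)}{-1 + \left(2 + 5\right)} = 21 \cdot 193 \frac{8 + 7}{-1 + 7} = 4053 \cdot \frac{1}{6} \cdot 15 = 4053 \cdot \frac{5}{2} = \frac{20265}{2}$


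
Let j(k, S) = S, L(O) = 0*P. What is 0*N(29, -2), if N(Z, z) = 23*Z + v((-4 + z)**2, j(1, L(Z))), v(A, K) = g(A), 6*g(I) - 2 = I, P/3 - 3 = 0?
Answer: 0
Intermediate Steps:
P = 9 (P = 9 + 3*0 = 9 + 0 = 9)
g(I) = 1/3 + I/6
L(O) = 0 (L(O) = 0*9 = 0)
v(A, K) = 1/3 + A/6
N(Z, z) = 1/3 + 23*Z + (-4 + z)**2/6 (N(Z, z) = 23*Z + (1/3 + (-4 + z)**2/6) = 1/3 + 23*Z + (-4 + z)**2/6)
0*N(29, -2) = 0*(1/3 + 23*29 + (-4 - 2)**2/6) = 0*(1/3 + 667 + (1/6)*(-6)**2) = 0*(1/3 + 667 + (1/6)*36) = 0*(1/3 + 667 + 6) = 0*(2020/3) = 0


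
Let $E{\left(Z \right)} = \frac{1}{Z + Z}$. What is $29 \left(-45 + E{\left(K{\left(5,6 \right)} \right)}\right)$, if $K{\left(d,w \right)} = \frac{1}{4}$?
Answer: $-1247$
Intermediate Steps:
$K{\left(d,w \right)} = \frac{1}{4}$
$E{\left(Z \right)} = \frac{1}{2 Z}$
$29 \left(-45 + E{\left(K{\left(5,6 \right)} \right)}\right) = 29 \left(-45 + \frac{\frac{1}{\frac{1}{4}}}{2}\right) = 29 \left(-45 + \frac{1}{2} \cdot 4\right) = 29 \left(-45 + 2\right) = 29 \left(-43\right) = -1247$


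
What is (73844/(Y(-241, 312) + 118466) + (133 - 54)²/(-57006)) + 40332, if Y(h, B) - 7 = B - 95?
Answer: 136445740198627/3383021070 ≈ 40333.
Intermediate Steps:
Y(h, B) = -88 + B (Y(h, B) = 7 + (B - 95) = 7 + (-95 + B) = -88 + B)
(73844/(Y(-241, 312) + 118466) + (133 - 54)²/(-57006)) + 40332 = (73844/((-88 + 312) + 118466) + (133 - 54)²/(-57006)) + 40332 = (73844/(224 + 118466) + 79²*(-1/57006)) + 40332 = (73844/118690 + 6241*(-1/57006)) + 40332 = (73844*(1/118690) - 6241/57006) + 40332 = (36922/59345 - 6241/57006) + 40332 = 1734403387/3383021070 + 40332 = 136445740198627/3383021070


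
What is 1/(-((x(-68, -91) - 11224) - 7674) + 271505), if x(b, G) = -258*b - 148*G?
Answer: 1/259391 ≈ 3.8552e-6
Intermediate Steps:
1/(-((x(-68, -91) - 11224) - 7674) + 271505) = 1/(-(((-258*(-68) - 148*(-91)) - 11224) - 7674) + 271505) = 1/(-(((17544 + 13468) - 11224) - 7674) + 271505) = 1/(-((31012 - 11224) - 7674) + 271505) = 1/(-(19788 - 7674) + 271505) = 1/(-1*12114 + 271505) = 1/(-12114 + 271505) = 1/259391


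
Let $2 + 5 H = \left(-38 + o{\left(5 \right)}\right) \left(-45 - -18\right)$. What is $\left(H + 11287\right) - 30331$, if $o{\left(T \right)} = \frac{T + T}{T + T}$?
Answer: $- \frac{94223}{5} \approx -18845.0$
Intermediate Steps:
$o{\left(T \right)} = 1$ ($o{\left(T \right)} = \frac{2 T}{2 T} = 2 T \frac{1}{2 T} = 1$)
$H = \frac{997}{5}$ ($H = - \frac{2}{5} + \frac{\left(-38 + 1\right) \left(-45 - -18\right)}{5} = - \frac{2}{5} + \frac{\left(-37\right) \left(-45 + 18\right)}{5} = - \frac{2}{5} + \frac{\left(-37\right) \left(-27\right)}{5} = - \frac{2}{5} + \frac{1}{5} \cdot 999 = - \frac{2}{5} + \frac{999}{5} = \frac{997}{5} \approx 199.4$)
$\left(H + 11287\right) - 30331 = \left(\frac{997}{5} + 11287\right) - 30331 = \frac{57432}{5} - 30331 = - \frac{94223}{5}$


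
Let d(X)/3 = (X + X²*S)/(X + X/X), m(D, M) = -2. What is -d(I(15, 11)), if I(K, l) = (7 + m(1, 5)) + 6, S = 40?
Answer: -4851/4 ≈ -1212.8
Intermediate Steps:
I(K, l) = 11 (I(K, l) = (7 - 2) + 6 = 5 + 6 = 11)
d(X) = 3*(X + 40*X²)/(1 + X) (d(X) = 3*((X + X²*40)/(X + X/X)) = 3*((X + 40*X²)/(X + 1)) = 3*((X + 40*X²)/(1 + X)) = 3*(X + 40*X²)/(1 + X))
-d(I(15, 11)) = -3*11*(1 + 40*11)/(1 + 11) = -3*11*(1 + 440)/12 = -3*11*441/12 = -1*4851/4 = -4851/4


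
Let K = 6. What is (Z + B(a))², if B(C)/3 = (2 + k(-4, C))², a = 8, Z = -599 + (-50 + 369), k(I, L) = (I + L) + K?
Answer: 23104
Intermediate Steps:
k(I, L) = 6 + I + L (k(I, L) = (I + L) + 6 = 6 + I + L)
Z = -280 (Z = -599 + 319 = -280)
B(C) = 3*(4 + C)² (B(C) = 3*(2 + (6 - 4 + C))² = 3*(2 + (2 + C))² = 3*(4 + C)²)
(Z + B(a))² = (-280 + 3*(4 + 8)²)² = (-280 + 3*12²)² = (-280 + 3*144)² = (-280 + 432)² = 152² = 23104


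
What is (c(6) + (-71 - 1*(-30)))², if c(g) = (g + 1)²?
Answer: 64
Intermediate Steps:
c(g) = (1 + g)²
(c(6) + (-71 - 1*(-30)))² = ((1 + 6)² + (-71 - 1*(-30)))² = (7² + (-71 + 30))² = (49 - 41)² = 8² = 64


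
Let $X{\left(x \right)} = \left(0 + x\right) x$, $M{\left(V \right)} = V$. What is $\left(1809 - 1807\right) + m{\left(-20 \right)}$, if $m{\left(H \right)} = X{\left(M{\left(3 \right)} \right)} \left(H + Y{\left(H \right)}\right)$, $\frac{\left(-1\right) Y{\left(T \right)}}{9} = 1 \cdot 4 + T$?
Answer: $1118$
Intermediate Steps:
$Y{\left(T \right)} = -36 - 9 T$ ($Y{\left(T \right)} = - 9 \left(1 \cdot 4 + T\right) = - 9 \left(4 + T\right) = -36 - 9 T$)
$X{\left(x \right)} = x^{2}$ ($X{\left(x \right)} = x x = x^{2}$)
$m{\left(H \right)} = -324 - 72 H$ ($m{\left(H \right)} = 3^{2} \left(H - \left(36 + 9 H\right)\right) = 9 \left(-36 - 8 H\right) = -324 - 72 H$)
$\left(1809 - 1807\right) + m{\left(-20 \right)} = \left(1809 - 1807\right) - -1116 = 2 + \left(-324 + 1440\right) = 2 + 1116 = 1118$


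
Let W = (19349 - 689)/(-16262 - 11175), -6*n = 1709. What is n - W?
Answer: -46777873/164622 ≈ -284.15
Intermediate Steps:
n = -1709/6 (n = -⅙*1709 = -1709/6 ≈ -284.83)
W = -18660/27437 (W = 18660/(-27437) = 18660*(-1/27437) = -18660/27437 ≈ -0.68010)
n - W = -1709/6 - 1*(-18660/27437) = -1709/6 + 18660/27437 = -46777873/164622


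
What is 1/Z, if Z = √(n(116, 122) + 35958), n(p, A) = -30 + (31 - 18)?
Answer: √35941/35941 ≈ 0.0052748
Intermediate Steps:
n(p, A) = -17 (n(p, A) = -30 + 13 = -17)
Z = √35941 (Z = √(-17 + 35958) = √35941 ≈ 189.58)
1/Z = 1/(√35941) = √35941/35941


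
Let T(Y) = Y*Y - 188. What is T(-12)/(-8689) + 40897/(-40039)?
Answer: -353592317/347898871 ≈ -1.0164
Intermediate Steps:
T(Y) = -188 + Y² (T(Y) = Y² - 188 = -188 + Y²)
T(-12)/(-8689) + 40897/(-40039) = (-188 + (-12)²)/(-8689) + 40897/(-40039) = (-188 + 144)*(-1/8689) + 40897*(-1/40039) = -44*(-1/8689) - 40897/40039 = 44/8689 - 40897/40039 = -353592317/347898871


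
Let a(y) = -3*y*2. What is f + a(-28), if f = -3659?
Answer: -3491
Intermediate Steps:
a(y) = -6*y
f + a(-28) = -3659 - 6*(-28) = -3659 + 168 = -3491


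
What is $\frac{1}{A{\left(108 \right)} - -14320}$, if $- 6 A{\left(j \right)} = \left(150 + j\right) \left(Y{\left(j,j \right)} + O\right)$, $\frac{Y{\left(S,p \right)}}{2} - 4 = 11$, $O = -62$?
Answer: $\frac{1}{15696} \approx 6.371 \cdot 10^{-5}$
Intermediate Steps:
$Y{\left(S,p \right)} = 30$ ($Y{\left(S,p \right)} = 8 + 2 \cdot 11 = 8 + 22 = 30$)
$A{\left(j \right)} = 800 + \frac{16 j}{3}$ ($A{\left(j \right)} = - \frac{\left(150 + j\right) \left(30 - 62\right)}{6} = - \frac{\left(150 + j\right) \left(-32\right)}{6} = - \frac{-4800 - 32 j}{6} = 800 + \frac{16 j}{3}$)
$\frac{1}{A{\left(108 \right)} - -14320} = \frac{1}{\left(800 + \frac{16}{3} \cdot 108\right) - -14320} = \frac{1}{\left(800 + 576\right) + \left(-18789 + 33109\right)} = \frac{1}{1376 + 14320} = \frac{1}{15696}$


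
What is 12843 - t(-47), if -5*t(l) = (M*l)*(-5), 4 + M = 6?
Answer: 12937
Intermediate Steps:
M = 2 (M = -4 + 6 = 2)
t(l) = 2*l (t(l) = -2*l*(-5)/5 = -(-2)*l = 2*l)
12843 - t(-47) = 12843 - 2*(-47) = 12843 - 1*(-94) = 12843 + 94 = 12937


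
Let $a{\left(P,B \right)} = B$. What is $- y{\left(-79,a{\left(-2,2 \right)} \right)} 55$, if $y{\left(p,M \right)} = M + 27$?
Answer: $-1595$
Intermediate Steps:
$y{\left(p,M \right)} = 27 + M$
$- y{\left(-79,a{\left(-2,2 \right)} \right)} 55 = - (27 + 2) 55 = \left(-1\right) 29 \cdot 55 = \left(-29\right) 55 = -1595$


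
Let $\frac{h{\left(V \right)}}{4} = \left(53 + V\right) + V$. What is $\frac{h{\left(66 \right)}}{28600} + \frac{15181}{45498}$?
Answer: $\frac{5848064}{16265535} \approx 0.35954$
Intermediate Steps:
$h{\left(V \right)} = 212 + 8 V$ ($h{\left(V \right)} = 4 \left(\left(53 + V\right) + V\right) = 4 \left(53 + 2 V\right) = 212 + 8 V$)
$\frac{h{\left(66 \right)}}{28600} + \frac{15181}{45498} = \frac{212 + 8 \cdot 66}{28600} + \frac{15181}{45498} = \left(212 + 528\right) \frac{1}{28600} + 15181 \cdot \frac{1}{45498} = 740 \cdot \frac{1}{28600} + \frac{15181}{45498} = \frac{37}{1430} + \frac{15181}{45498} = \frac{5848064}{16265535}$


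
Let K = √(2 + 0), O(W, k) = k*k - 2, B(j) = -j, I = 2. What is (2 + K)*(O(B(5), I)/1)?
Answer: 4 + 2*√2 ≈ 6.8284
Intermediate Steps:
O(W, k) = -2 + k² (O(W, k) = k² - 2 = -2 + k²)
K = √2 ≈ 1.4142
(2 + K)*(O(B(5), I)/1) = (2 + √2)*((-2 + 2²)/1) = (2 + √2)*((-2 + 4)*1) = (2 + √2)*(2*1) = (2 + √2)*2 = 4 + 2*√2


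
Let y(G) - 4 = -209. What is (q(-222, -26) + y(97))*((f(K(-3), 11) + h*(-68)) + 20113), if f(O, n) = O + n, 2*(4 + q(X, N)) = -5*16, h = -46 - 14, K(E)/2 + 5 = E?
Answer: -6022812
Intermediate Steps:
y(G) = -205 (y(G) = 4 - 209 = -205)
K(E) = -10 + 2*E
h = -60
q(X, N) = -44 (q(X, N) = -4 + (-5*16)/2 = -4 + (1/2)*(-80) = -4 - 40 = -44)
(q(-222, -26) + y(97))*((f(K(-3), 11) + h*(-68)) + 20113) = (-44 - 205)*((((-10 + 2*(-3)) + 11) - 60*(-68)) + 20113) = -249*((((-10 - 6) + 11) + 4080) + 20113) = -249*(((-16 + 11) + 4080) + 20113) = -249*((-5 + 4080) + 20113) = -249*(4075 + 20113) = -249*24188 = -6022812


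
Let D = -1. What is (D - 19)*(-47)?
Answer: 940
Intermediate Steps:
(D - 19)*(-47) = (-1 - 19)*(-47) = -20*(-47) = 940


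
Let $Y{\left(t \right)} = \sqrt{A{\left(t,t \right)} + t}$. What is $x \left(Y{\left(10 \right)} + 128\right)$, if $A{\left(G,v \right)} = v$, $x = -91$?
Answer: $-11648 - 182 \sqrt{5} \approx -12055.0$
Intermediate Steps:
$Y{\left(t \right)} = \sqrt{2} \sqrt{t}$ ($Y{\left(t \right)} = \sqrt{t + t} = \sqrt{2 t} = \sqrt{2} \sqrt{t}$)
$x \left(Y{\left(10 \right)} + 128\right) = - 91 \left(\sqrt{2} \sqrt{10} + 128\right) = - 91 \left(2 \sqrt{5} + 128\right) = - 91 \left(128 + 2 \sqrt{5}\right) = -11648 - 182 \sqrt{5}$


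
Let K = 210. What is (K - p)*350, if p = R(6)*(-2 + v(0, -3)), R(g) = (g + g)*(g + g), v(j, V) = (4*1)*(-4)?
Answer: 980700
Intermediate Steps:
v(j, V) = -16 (v(j, V) = 4*(-4) = -16)
R(g) = 4*g² (R(g) = (2*g)*(2*g) = 4*g²)
p = -2592 (p = (4*6²)*(-2 - 16) = (4*36)*(-18) = 144*(-18) = -2592)
(K - p)*350 = (210 - 1*(-2592))*350 = (210 + 2592)*350 = 2802*350 = 980700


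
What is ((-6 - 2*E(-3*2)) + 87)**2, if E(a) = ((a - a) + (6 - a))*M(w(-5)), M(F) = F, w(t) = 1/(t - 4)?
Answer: 63001/9 ≈ 7000.1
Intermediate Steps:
w(t) = 1/(-4 + t)
E(a) = -2/3 + a/9 (E(a) = ((a - a) + (6 - a))/(-4 - 5) = (0 + (6 - a))/(-9) = (6 - a)*(-1/9) = -2/3 + a/9)
((-6 - 2*E(-3*2)) + 87)**2 = ((-6 - 2*(-2/3 + (-3*2)/9)) + 87)**2 = ((-6 - 2*(-2/3 + (1/9)*(-6))) + 87)**2 = ((-6 - 2*(-2/3 - 2/3)) + 87)**2 = ((-6 - 2*(-4/3)) + 87)**2 = ((-6 + 8/3) + 87)**2 = (-10/3 + 87)**2 = (251/3)**2 = 63001/9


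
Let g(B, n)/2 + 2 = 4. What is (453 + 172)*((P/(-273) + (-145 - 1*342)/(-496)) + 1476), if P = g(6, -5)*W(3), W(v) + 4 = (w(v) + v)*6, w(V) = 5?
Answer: 124942414375/135408 ≈ 9.2271e+5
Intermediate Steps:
g(B, n) = 4 (g(B, n) = -4 + 2*4 = -4 + 8 = 4)
W(v) = 26 + 6*v (W(v) = -4 + (5 + v)*6 = -4 + (30 + 6*v) = 26 + 6*v)
P = 176 (P = 4*(26 + 6*3) = 4*(26 + 18) = 4*44 = 176)
(453 + 172)*((P/(-273) + (-145 - 1*342)/(-496)) + 1476) = (453 + 172)*((176/(-273) + (-145 - 1*342)/(-496)) + 1476) = 625*((176*(-1/273) + (-145 - 342)*(-1/496)) + 1476) = 625*((-176/273 - 487*(-1/496)) + 1476) = 625*((-176/273 + 487/496) + 1476) = 625*(45655/135408 + 1476) = 625*(199907863/135408) = 124942414375/135408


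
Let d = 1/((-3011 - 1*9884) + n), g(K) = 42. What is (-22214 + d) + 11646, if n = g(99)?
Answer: -135830505/12853 ≈ -10568.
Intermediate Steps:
n = 42
d = -1/12853 (d = 1/((-3011 - 1*9884) + 42) = 1/((-3011 - 9884) + 42) = 1/(-12895 + 42) = 1/(-12853) = -1/12853 ≈ -7.7803e-5)
(-22214 + d) + 11646 = (-22214 - 1/12853) + 11646 = -285516543/12853 + 11646 = -135830505/12853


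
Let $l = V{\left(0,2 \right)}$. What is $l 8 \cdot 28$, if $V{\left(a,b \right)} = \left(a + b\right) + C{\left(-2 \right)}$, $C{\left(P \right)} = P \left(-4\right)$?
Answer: $2240$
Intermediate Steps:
$C{\left(P \right)} = - 4 P$
$V{\left(a,b \right)} = 8 + a + b$ ($V{\left(a,b \right)} = \left(a + b\right) - -8 = \left(a + b\right) + 8 = 8 + a + b$)
$l = 10$ ($l = 8 + 0 + 2 = 10$)
$l 8 \cdot 28 = 10 \cdot 8 \cdot 28 = 80 \cdot 28 = 2240$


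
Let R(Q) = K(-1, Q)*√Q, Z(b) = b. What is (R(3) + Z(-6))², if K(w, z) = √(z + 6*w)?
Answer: 27 - 36*I ≈ 27.0 - 36.0*I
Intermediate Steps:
R(Q) = √Q*√(-6 + Q) (R(Q) = √(Q + 6*(-1))*√Q = √(Q - 6)*√Q = √(-6 + Q)*√Q = √Q*√(-6 + Q))
(R(3) + Z(-6))² = (√3*√(-6 + 3) - 6)² = (√3*√(-3) - 6)² = (√3*(I*√3) - 6)² = (3*I - 6)² = (-6 + 3*I)²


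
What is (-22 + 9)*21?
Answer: -273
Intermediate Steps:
(-22 + 9)*21 = -13*21 = -273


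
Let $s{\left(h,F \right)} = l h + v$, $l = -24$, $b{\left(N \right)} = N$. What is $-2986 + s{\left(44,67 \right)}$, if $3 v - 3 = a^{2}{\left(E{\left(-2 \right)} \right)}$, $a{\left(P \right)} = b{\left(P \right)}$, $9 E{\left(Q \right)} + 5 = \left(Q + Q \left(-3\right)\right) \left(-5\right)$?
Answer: $- \frac{981338}{243} \approx -4038.4$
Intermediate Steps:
$E{\left(Q \right)} = - \frac{5}{9} + \frac{10 Q}{9}$ ($E{\left(Q \right)} = - \frac{5}{9} + \frac{\left(Q + Q \left(-3\right)\right) \left(-5\right)}{9} = - \frac{5}{9} + \frac{\left(Q - 3 Q\right) \left(-5\right)}{9} = - \frac{5}{9} + \frac{- 2 Q \left(-5\right)}{9} = - \frac{5}{9} + \frac{10 Q}{9}$)
$a{\left(P \right)} = P$
$v = \frac{868}{243}$ ($v = 1 + \frac{\left(- \frac{5}{9} + \frac{10}{9} \left(-2\right)\right)^{2}}{3} = 1 + \frac{\left(- \frac{5}{9} - \frac{20}{9}\right)^{2}}{3} = 1 + \frac{\left(- \frac{25}{9}\right)^{2}}{3} = 1 + \frac{1}{3} \cdot \frac{625}{81} = 1 + \frac{625}{243} = \frac{868}{243} \approx 3.572$)
$s{\left(h,F \right)} = \frac{868}{243} - 24 h$ ($s{\left(h,F \right)} = - 24 h + \frac{868}{243} = \frac{868}{243} - 24 h$)
$-2986 + s{\left(44,67 \right)} = -2986 + \left(\frac{868}{243} - 1056\right) = -2986 - \frac{255740}{243} = - \frac{981338}{243}$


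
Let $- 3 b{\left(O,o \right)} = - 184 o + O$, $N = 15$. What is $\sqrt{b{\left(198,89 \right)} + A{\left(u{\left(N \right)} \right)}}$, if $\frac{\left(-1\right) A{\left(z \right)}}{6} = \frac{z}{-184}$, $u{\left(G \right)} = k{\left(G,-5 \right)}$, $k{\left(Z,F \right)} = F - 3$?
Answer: $\frac{2 \sqrt{6418311}}{69} \approx 73.433$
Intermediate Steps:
$k{\left(Z,F \right)} = -3 + F$
$u{\left(G \right)} = -8$ ($u{\left(G \right)} = -3 - 5 = -8$)
$A{\left(z \right)} = \frac{3 z}{92}$ ($A{\left(z \right)} = - 6 \frac{z}{-184} = - 6 z \left(- \frac{1}{184}\right) = - 6 \left(- \frac{z}{184}\right) = \frac{3 z}{92}$)
$b{\left(O,o \right)} = - \frac{O}{3} + \frac{184 o}{3}$ ($b{\left(O,o \right)} = - \frac{- 184 o + O}{3} = - \frac{O - 184 o}{3} = - \frac{O}{3} + \frac{184 o}{3}$)
$\sqrt{b{\left(198,89 \right)} + A{\left(u{\left(N \right)} \right)}} = \sqrt{\left(\left(- \frac{1}{3}\right) 198 + \frac{184}{3} \cdot 89\right) + \frac{3}{92} \left(-8\right)} = \sqrt{\left(-66 + \frac{16376}{3}\right) - \frac{6}{23}} = \sqrt{\frac{16178}{3} - \frac{6}{23}} = \sqrt{\frac{372076}{69}} = \frac{2 \sqrt{6418311}}{69}$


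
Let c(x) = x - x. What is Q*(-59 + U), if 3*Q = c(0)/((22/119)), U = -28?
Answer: 0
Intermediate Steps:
c(x) = 0
Q = 0 (Q = (0/((22/119)))/3 = (0/((22*(1/119))))/3 = (0/(22/119))/3 = (0*(119/22))/3 = (⅓)*0 = 0)
Q*(-59 + U) = 0*(-59 - 28) = 0*(-87) = 0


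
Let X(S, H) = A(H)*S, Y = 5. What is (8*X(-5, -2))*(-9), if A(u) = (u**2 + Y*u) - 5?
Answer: -3960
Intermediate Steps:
A(u) = -5 + u**2 + 5*u (A(u) = (u**2 + 5*u) - 5 = -5 + u**2 + 5*u)
X(S, H) = S*(-5 + H**2 + 5*H) (X(S, H) = (-5 + H**2 + 5*H)*S = S*(-5 + H**2 + 5*H))
(8*X(-5, -2))*(-9) = (8*(-5*(-5 + (-2)**2 + 5*(-2))))*(-9) = (8*(-5*(-5 + 4 - 10)))*(-9) = (8*(-5*(-11)))*(-9) = (8*55)*(-9) = 440*(-9) = -3960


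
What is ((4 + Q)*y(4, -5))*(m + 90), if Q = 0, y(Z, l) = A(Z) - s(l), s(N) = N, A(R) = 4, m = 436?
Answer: 18936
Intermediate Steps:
y(Z, l) = 4 - l
((4 + Q)*y(4, -5))*(m + 90) = ((4 + 0)*(4 - 1*(-5)))*(436 + 90) = (4*(4 + 5))*526 = (4*9)*526 = 36*526 = 18936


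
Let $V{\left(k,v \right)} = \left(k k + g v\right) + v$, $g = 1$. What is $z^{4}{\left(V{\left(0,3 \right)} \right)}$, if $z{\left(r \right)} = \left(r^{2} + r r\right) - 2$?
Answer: $24010000$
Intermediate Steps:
$V{\left(k,v \right)} = k^{2} + 2 v$ ($V{\left(k,v \right)} = \left(k k + 1 v\right) + v = \left(k^{2} + v\right) + v = \left(v + k^{2}\right) + v = k^{2} + 2 v$)
$z{\left(r \right)} = -2 + 2 r^{2}$ ($z{\left(r \right)} = \left(r^{2} + r^{2}\right) - 2 = 2 r^{2} - 2 = -2 + 2 r^{2}$)
$z^{4}{\left(V{\left(0,3 \right)} \right)} = \left(-2 + 2 \left(0^{2} + 2 \cdot 3\right)^{2}\right)^{4} = \left(-2 + 2 \left(0 + 6\right)^{2}\right)^{4} = \left(-2 + 2 \cdot 6^{2}\right)^{4} = \left(-2 + 2 \cdot 36\right)^{4} = \left(-2 + 72\right)^{4} = 70^{4} = 24010000$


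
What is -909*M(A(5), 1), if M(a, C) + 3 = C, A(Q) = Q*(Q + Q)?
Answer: 1818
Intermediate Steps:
A(Q) = 2*Q² (A(Q) = Q*(2*Q) = 2*Q²)
M(a, C) = -3 + C
-909*M(A(5), 1) = -909*(-3 + 1) = -909*(-2) = 1818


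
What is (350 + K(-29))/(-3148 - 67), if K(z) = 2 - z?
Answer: -381/3215 ≈ -0.11851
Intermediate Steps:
(350 + K(-29))/(-3148 - 67) = (350 + (2 - 1*(-29)))/(-3148 - 67) = (350 + (2 + 29))/(-3215) = (350 + 31)*(-1/3215) = 381*(-1/3215) = -381/3215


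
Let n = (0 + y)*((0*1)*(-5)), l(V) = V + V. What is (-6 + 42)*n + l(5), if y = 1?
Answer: 10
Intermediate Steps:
l(V) = 2*V
n = 0 (n = (0 + 1)*((0*1)*(-5)) = 1*(0*(-5)) = 1*0 = 0)
(-6 + 42)*n + l(5) = (-6 + 42)*0 + 2*5 = 36*0 + 10 = 0 + 10 = 10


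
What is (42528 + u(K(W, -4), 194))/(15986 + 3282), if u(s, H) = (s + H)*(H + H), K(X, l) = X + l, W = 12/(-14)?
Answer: 202852/33719 ≈ 6.0160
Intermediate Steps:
W = -6/7 (W = 12*(-1/14) = -6/7 ≈ -0.85714)
u(s, H) = 2*H*(H + s) (u(s, H) = (H + s)*(2*H) = 2*H*(H + s))
(42528 + u(K(W, -4), 194))/(15986 + 3282) = (42528 + 2*194*(194 + (-6/7 - 4)))/(15986 + 3282) = (42528 + 2*194*(194 - 34/7))/19268 = (42528 + 2*194*(1324/7))*(1/19268) = (42528 + 513712/7)*(1/19268) = (811408/7)*(1/19268) = 202852/33719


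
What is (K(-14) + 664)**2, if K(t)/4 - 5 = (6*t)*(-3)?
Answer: 2862864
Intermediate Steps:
K(t) = 20 - 72*t (K(t) = 20 + 4*((6*t)*(-3)) = 20 + 4*(-18*t) = 20 - 72*t)
(K(-14) + 664)**2 = ((20 - 72*(-14)) + 664)**2 = ((20 + 1008) + 664)**2 = (1028 + 664)**2 = 1692**2 = 2862864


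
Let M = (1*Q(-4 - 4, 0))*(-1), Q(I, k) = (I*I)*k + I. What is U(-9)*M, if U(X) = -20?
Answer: -160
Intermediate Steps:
Q(I, k) = I + k*I² (Q(I, k) = I²*k + I = k*I² + I = I + k*I²)
M = 8 (M = (1*((-4 - 4)*(1 + (-4 - 4)*0)))*(-1) = (1*(-8*(1 - 8*0)))*(-1) = (1*(-8*(1 + 0)))*(-1) = (1*(-8*1))*(-1) = (1*(-8))*(-1) = -8*(-1) = 8)
U(-9)*M = -20*8 = -160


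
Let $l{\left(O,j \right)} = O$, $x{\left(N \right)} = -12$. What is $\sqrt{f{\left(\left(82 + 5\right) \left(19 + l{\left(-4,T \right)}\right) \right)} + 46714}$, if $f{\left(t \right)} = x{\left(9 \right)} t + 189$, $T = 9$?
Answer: $\sqrt{31243} \approx 176.76$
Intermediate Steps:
$f{\left(t \right)} = 189 - 12 t$ ($f{\left(t \right)} = - 12 t + 189 = 189 - 12 t$)
$\sqrt{f{\left(\left(82 + 5\right) \left(19 + l{\left(-4,T \right)}\right) \right)} + 46714} = \sqrt{\left(189 - 12 \left(82 + 5\right) \left(19 - 4\right)\right) + 46714} = \sqrt{\left(189 - 12 \cdot 87 \cdot 15\right) + 46714} = \sqrt{\left(189 - 15660\right) + 46714} = \sqrt{-15471 + 46714} = \sqrt{31243}$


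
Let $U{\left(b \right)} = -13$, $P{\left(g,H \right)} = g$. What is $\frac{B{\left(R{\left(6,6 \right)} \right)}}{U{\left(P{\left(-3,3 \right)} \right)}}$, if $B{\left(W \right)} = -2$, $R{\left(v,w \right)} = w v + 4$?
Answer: $\frac{2}{13} \approx 0.15385$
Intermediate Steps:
$R{\left(v,w \right)} = 4 + v w$ ($R{\left(v,w \right)} = v w + 4 = 4 + v w$)
$\frac{B{\left(R{\left(6,6 \right)} \right)}}{U{\left(P{\left(-3,3 \right)} \right)}} = - \frac{2}{-13} = \left(-2\right) \left(- \frac{1}{13}\right) = \frac{2}{13}$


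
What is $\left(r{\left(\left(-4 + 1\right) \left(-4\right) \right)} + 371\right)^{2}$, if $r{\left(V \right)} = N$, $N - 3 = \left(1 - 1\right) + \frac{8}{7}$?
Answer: $\frac{6895876}{49} \approx 1.4073 \cdot 10^{5}$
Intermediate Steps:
$N = \frac{29}{7}$ ($N = 3 + \left(\left(1 - 1\right) + \frac{8}{7}\right) = 3 + \left(0 + 8 \cdot \frac{1}{7}\right) = 3 + \left(0 + \frac{8}{7}\right) = 3 + \frac{8}{7} = \frac{29}{7} \approx 4.1429$)
$r{\left(V \right)} = \frac{29}{7}$
$\left(r{\left(\left(-4 + 1\right) \left(-4\right) \right)} + 371\right)^{2} = \left(\frac{29}{7} + 371\right)^{2} = \left(\frac{2626}{7}\right)^{2} = \frac{6895876}{49}$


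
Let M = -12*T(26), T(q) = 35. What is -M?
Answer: 420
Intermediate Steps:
M = -420 (M = -12*35 = -420)
-M = -1*(-420) = 420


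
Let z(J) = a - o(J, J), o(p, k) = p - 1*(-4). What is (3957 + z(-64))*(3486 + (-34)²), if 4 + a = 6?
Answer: 18656198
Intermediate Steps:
o(p, k) = 4 + p (o(p, k) = p + 4 = 4 + p)
a = 2 (a = -4 + 6 = 2)
z(J) = -2 - J (z(J) = 2 - (4 + J) = 2 + (-4 - J) = -2 - J)
(3957 + z(-64))*(3486 + (-34)²) = (3957 + (-2 - 1*(-64)))*(3486 + (-34)²) = (3957 + (-2 + 64))*(3486 + 1156) = (3957 + 62)*4642 = 4019*4642 = 18656198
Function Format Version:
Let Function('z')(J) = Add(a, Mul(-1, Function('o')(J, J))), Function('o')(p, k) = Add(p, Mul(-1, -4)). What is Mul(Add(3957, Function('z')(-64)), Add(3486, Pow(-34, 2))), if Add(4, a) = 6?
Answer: 18656198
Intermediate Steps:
Function('o')(p, k) = Add(4, p) (Function('o')(p, k) = Add(p, 4) = Add(4, p))
a = 2 (a = Add(-4, 6) = 2)
Function('z')(J) = Add(-2, Mul(-1, J)) (Function('z')(J) = Add(2, Mul(-1, Add(4, J))) = Add(2, Add(-4, Mul(-1, J))) = Add(-2, Mul(-1, J)))
Mul(Add(3957, Function('z')(-64)), Add(3486, Pow(-34, 2))) = Mul(Add(3957, Add(-2, Mul(-1, -64))), Add(3486, Pow(-34, 2))) = Mul(Add(3957, Add(-2, 64)), Add(3486, 1156)) = Mul(Add(3957, 62), 4642) = Mul(4019, 4642) = 18656198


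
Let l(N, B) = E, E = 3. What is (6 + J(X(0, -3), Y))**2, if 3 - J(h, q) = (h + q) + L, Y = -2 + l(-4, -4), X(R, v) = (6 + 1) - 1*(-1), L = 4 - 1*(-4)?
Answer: 64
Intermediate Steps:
l(N, B) = 3
L = 8 (L = 4 + 4 = 8)
X(R, v) = 8 (X(R, v) = 7 + 1 = 8)
Y = 1 (Y = -2 + 3 = 1)
J(h, q) = -5 - h - q (J(h, q) = 3 - ((h + q) + 8) = 3 - (8 + h + q) = 3 + (-8 - h - q) = -5 - h - q)
(6 + J(X(0, -3), Y))**2 = (6 + (-5 - 1*8 - 1*1))**2 = (6 + (-5 - 8 - 1))**2 = (6 - 14)**2 = (-8)**2 = 64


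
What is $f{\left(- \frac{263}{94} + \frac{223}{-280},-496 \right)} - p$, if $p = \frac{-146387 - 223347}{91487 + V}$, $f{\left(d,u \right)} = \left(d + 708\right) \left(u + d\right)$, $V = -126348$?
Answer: $- \frac{2124736332931900859}{6037423201600} \approx -3.5193 \cdot 10^{5}$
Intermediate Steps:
$f{\left(d,u \right)} = \left(708 + d\right) \left(d + u\right)$
$p = \frac{369734}{34861}$ ($p = \frac{-146387 - 223347}{91487 - 126348} = - \frac{369734}{-34861} = \left(-369734\right) \left(- \frac{1}{34861}\right) = \frac{369734}{34861} \approx 10.606$)
$f{\left(- \frac{263}{94} + \frac{223}{-280},-496 \right)} - p = \left(\left(- \frac{263}{94} + \frac{223}{-280}\right)^{2} + 708 \left(- \frac{263}{94} + \frac{223}{-280}\right) + 708 \left(-496\right) + \left(- \frac{263}{94} + \frac{223}{-280}\right) \left(-496\right)\right) - \frac{369734}{34861} = \left(\left(\left(-263\right) \frac{1}{94} + 223 \left(- \frac{1}{280}\right)\right)^{2} + 708 \left(\left(-263\right) \frac{1}{94} + 223 \left(- \frac{1}{280}\right)\right) - 351168 + \left(\left(-263\right) \frac{1}{94} + 223 \left(- \frac{1}{280}\right)\right) \left(-496\right)\right) - \frac{369734}{34861} = \left(\left(- \frac{263}{94} - \frac{223}{280}\right)^{2} + 708 \left(- \frac{263}{94} - \frac{223}{280}\right) - 351168 + \left(- \frac{263}{94} - \frac{223}{280}\right) \left(-496\right)\right) - \frac{369734}{34861} = \left(\left(- \frac{47301}{13160}\right)^{2} + 708 \left(- \frac{47301}{13160}\right) - 351168 - - \frac{2932662}{1645}\right) - \frac{369734}{34861} = \left(\frac{2237384601}{173185600} - \frac{8372277}{3290} - 351168 + \frac{2932662}{1645}\right) - \frac{369734}{34861} = - \frac{60946969402119}{173185600} - \frac{369734}{34861} = - \frac{2124736332931900859}{6037423201600}$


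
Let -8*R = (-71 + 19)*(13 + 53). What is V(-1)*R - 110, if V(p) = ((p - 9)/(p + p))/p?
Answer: -2255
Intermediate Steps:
R = 429 (R = -(-71 + 19)*(13 + 53)/8 = -(-13)*66/2 = -⅛*(-3432) = 429)
V(p) = (-9 + p)/(2*p²) (V(p) = ((-9 + p)/((2*p)))/p = ((-9 + p)*(1/(2*p)))/p = ((-9 + p)/(2*p))/p = (-9 + p)/(2*p²))
V(-1)*R - 110 = ((½)*(-9 - 1)/(-1)²)*429 - 110 = ((½)*1*(-10))*429 - 110 = -5*429 - 110 = -2145 - 110 = -2255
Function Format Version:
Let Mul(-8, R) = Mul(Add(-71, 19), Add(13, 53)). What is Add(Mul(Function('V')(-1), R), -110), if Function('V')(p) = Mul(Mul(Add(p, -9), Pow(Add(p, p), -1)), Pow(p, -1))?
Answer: -2255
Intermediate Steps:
R = 429 (R = Mul(Rational(-1, 8), Mul(Add(-71, 19), Add(13, 53))) = Mul(Rational(-1, 8), Mul(-52, 66)) = Mul(Rational(-1, 8), -3432) = 429)
Function('V')(p) = Mul(Rational(1, 2), Pow(p, -2), Add(-9, p)) (Function('V')(p) = Mul(Mul(Add(-9, p), Pow(Mul(2, p), -1)), Pow(p, -1)) = Mul(Mul(Add(-9, p), Mul(Rational(1, 2), Pow(p, -1))), Pow(p, -1)) = Mul(Mul(Rational(1, 2), Pow(p, -1), Add(-9, p)), Pow(p, -1)) = Mul(Rational(1, 2), Pow(p, -2), Add(-9, p)))
Add(Mul(Function('V')(-1), R), -110) = Add(Mul(Mul(Rational(1, 2), Pow(-1, -2), Add(-9, -1)), 429), -110) = Add(Mul(Mul(Rational(1, 2), 1, -10), 429), -110) = Add(Mul(-5, 429), -110) = Add(-2145, -110) = -2255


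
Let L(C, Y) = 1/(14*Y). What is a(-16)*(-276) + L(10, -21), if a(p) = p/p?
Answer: -81145/294 ≈ -276.00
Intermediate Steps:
L(C, Y) = 1/(14*Y)
a(p) = 1
a(-16)*(-276) + L(10, -21) = 1*(-276) + (1/14)/(-21) = -276 + (1/14)*(-1/21) = -276 - 1/294 = -81145/294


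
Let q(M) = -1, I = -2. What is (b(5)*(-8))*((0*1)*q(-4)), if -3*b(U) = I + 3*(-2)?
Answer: 0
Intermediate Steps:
b(U) = 8/3 (b(U) = -(-2 + 3*(-2))/3 = -(-2 - 6)/3 = -1/3*(-8) = 8/3)
(b(5)*(-8))*((0*1)*q(-4)) = ((8/3)*(-8))*((0*1)*(-1)) = -0*(-1) = -64/3*0 = 0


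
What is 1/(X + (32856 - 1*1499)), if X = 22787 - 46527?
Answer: 1/7617 ≈ 0.00013129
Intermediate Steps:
X = -23740
1/(X + (32856 - 1*1499)) = 1/(-23740 + (32856 - 1*1499)) = 1/(-23740 + (32856 - 1499)) = 1/(-23740 + 31357) = 1/7617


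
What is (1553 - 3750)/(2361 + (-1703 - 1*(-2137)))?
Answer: -169/215 ≈ -0.78605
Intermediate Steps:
(1553 - 3750)/(2361 + (-1703 - 1*(-2137))) = -2197/(2361 + (-1703 + 2137)) = -2197/(2361 + 434) = -2197/2795 = -2197*1/2795 = -169/215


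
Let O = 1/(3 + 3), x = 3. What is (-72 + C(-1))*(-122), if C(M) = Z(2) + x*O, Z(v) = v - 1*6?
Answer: 9211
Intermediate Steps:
Z(v) = -6 + v (Z(v) = v - 6 = -6 + v)
O = ⅙ (O = 1/6 = ⅙ ≈ 0.16667)
C(M) = -7/2 (C(M) = (-6 + 2) + 3*(⅙) = -4 + ½ = -7/2)
(-72 + C(-1))*(-122) = (-72 - 7/2)*(-122) = -151/2*(-122) = 9211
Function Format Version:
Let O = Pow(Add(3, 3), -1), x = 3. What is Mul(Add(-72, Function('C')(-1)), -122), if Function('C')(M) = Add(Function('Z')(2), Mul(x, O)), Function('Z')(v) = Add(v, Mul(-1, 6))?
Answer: 9211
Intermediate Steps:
Function('Z')(v) = Add(-6, v) (Function('Z')(v) = Add(v, -6) = Add(-6, v))
O = Rational(1, 6) (O = Pow(6, -1) = Rational(1, 6) ≈ 0.16667)
Function('C')(M) = Rational(-7, 2) (Function('C')(M) = Add(Add(-6, 2), Mul(3, Rational(1, 6))) = Add(-4, Rational(1, 2)) = Rational(-7, 2))
Mul(Add(-72, Function('C')(-1)), -122) = Mul(Add(-72, Rational(-7, 2)), -122) = Mul(Rational(-151, 2), -122) = 9211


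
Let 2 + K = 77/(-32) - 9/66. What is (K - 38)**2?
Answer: 224250625/123904 ≈ 1809.9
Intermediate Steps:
K = -1599/352 (K = -2 + (77/(-32) - 9/66) = -2 + (77*(-1/32) - 9*1/66) = -2 + (-77/32 - 3/22) = -2 - 895/352 = -1599/352 ≈ -4.5426)
(K - 38)**2 = (-1599/352 - 38)**2 = (-14975/352)**2 = 224250625/123904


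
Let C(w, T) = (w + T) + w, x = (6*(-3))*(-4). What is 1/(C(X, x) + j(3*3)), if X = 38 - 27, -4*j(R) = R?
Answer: 4/367 ≈ 0.010899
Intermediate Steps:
j(R) = -R/4
x = 72 (x = -18*(-4) = 72)
X = 11
C(w, T) = T + 2*w (C(w, T) = (T + w) + w = T + 2*w)
1/(C(X, x) + j(3*3)) = 1/((72 + 2*11) - 3*3/4) = 1/((72 + 22) - ¼*9) = 1/(94 - 9/4) = 1/(367/4) = 4/367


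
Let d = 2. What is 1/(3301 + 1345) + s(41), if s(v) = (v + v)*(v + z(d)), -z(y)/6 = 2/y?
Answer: 13334021/4646 ≈ 2870.0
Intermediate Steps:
z(y) = -12/y
s(v) = 2*v*(-6 + v) (s(v) = (v + v)*(v - 12/2) = (2*v)*(v - 12*1/2) = (2*v)*(v - 6) = (2*v)*(-6 + v) = 2*v*(-6 + v))
1/(3301 + 1345) + s(41) = 1/(3301 + 1345) + 2*41*(-6 + 41) = 1/4646 + 2*41*35 = 1/4646 + 2870 = 13334021/4646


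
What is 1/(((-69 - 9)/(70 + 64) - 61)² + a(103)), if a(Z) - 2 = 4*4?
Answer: 4489/17104678 ≈ 0.00026244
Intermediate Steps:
a(Z) = 18 (a(Z) = 2 + 4*4 = 2 + 16 = 18)
1/(((-69 - 9)/(70 + 64) - 61)² + a(103)) = 1/(((-69 - 9)/(70 + 64) - 61)² + 18) = 1/((-78/134 - 61)² + 18) = 1/((-78*1/134 - 61)² + 18) = 1/((-39/67 - 61)² + 18) = 1/((-4126/67)² + 18) = 1/(17023876/4489 + 18) = 1/(17104678/4489) = 4489/17104678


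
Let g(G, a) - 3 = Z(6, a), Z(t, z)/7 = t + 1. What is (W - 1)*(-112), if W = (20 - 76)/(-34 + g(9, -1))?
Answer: 4144/9 ≈ 460.44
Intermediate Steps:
Z(t, z) = 7 + 7*t (Z(t, z) = 7*(t + 1) = 7*(1 + t) = 7 + 7*t)
g(G, a) = 52 (g(G, a) = 3 + (7 + 7*6) = 3 + (7 + 42) = 3 + 49 = 52)
W = -28/9 (W = (20 - 76)/(-34 + 52) = -56/18 = -56*1/18 = -28/9 ≈ -3.1111)
(W - 1)*(-112) = (-28/9 - 1)*(-112) = -37/9*(-112) = 4144/9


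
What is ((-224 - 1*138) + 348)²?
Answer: 196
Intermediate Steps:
((-224 - 1*138) + 348)² = ((-224 - 138) + 348)² = (-362 + 348)² = (-14)² = 196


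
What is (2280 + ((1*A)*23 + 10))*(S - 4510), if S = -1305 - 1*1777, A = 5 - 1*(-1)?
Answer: -18433376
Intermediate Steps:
A = 6 (A = 5 + 1 = 6)
S = -3082 (S = -1305 - 1777 = -3082)
(2280 + ((1*A)*23 + 10))*(S - 4510) = (2280 + ((1*6)*23 + 10))*(-3082 - 4510) = (2280 + (6*23 + 10))*(-7592) = (2280 + (138 + 10))*(-7592) = (2280 + 148)*(-7592) = 2428*(-7592) = -18433376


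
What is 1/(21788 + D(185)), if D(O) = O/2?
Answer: 2/43761 ≈ 4.5703e-5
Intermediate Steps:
D(O) = O/2 (D(O) = O*(½) = O/2)
1/(21788 + D(185)) = 1/(21788 + (½)*185) = 1/(21788 + 185/2) = 1/(43761/2) = 2/43761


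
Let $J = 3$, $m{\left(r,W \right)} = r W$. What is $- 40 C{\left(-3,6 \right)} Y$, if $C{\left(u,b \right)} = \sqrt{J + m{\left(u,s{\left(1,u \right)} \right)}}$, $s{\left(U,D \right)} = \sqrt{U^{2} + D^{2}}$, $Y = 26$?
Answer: $- 1040 \sqrt{3 - 3 \sqrt{10}} \approx - 2648.8 i$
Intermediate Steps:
$s{\left(U,D \right)} = \sqrt{D^{2} + U^{2}}$
$m{\left(r,W \right)} = W r$
$C{\left(u,b \right)} = \sqrt{3 + u \sqrt{1 + u^{2}}}$ ($C{\left(u,b \right)} = \sqrt{3 + \sqrt{u^{2} + 1^{2}} u} = \sqrt{3 + \sqrt{u^{2} + 1} u} = \sqrt{3 + \sqrt{1 + u^{2}} u} = \sqrt{3 + u \sqrt{1 + u^{2}}}$)
$- 40 C{\left(-3,6 \right)} Y = - 40 \sqrt{3 - 3 \sqrt{1 + \left(-3\right)^{2}}} \cdot 26 = - 40 \sqrt{3 - 3 \sqrt{1 + 9}} \cdot 26 = - 40 \sqrt{3 - 3 \sqrt{10}} \cdot 26 = - 1040 \sqrt{3 - 3 \sqrt{10}}$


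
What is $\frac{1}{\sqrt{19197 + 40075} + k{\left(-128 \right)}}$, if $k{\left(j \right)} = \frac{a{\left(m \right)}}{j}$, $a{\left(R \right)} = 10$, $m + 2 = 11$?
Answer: $\frac{320}{242778087} + \frac{8192 \sqrt{14818}}{242778087} \approx 0.0041088$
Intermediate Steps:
$m = 9$ ($m = -2 + 11 = 9$)
$k{\left(j \right)} = \frac{10}{j}$
$\frac{1}{\sqrt{19197 + 40075} + k{\left(-128 \right)}} = \frac{1}{\sqrt{19197 + 40075} + \frac{10}{-128}} = \frac{1}{\sqrt{59272} + 10 \left(- \frac{1}{128}\right)} = \frac{1}{2 \sqrt{14818} - \frac{5}{64}} = \frac{1}{- \frac{5}{64} + 2 \sqrt{14818}}$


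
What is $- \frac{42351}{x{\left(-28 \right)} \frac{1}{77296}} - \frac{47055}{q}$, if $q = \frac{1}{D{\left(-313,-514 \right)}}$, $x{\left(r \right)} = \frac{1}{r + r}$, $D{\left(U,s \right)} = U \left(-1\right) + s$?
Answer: $183328980231$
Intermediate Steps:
$D{\left(U,s \right)} = s - U$ ($D{\left(U,s \right)} = - U + s = s - U$)
$x{\left(r \right)} = \frac{1}{2 r}$
$q = - \frac{1}{201}$ ($q = \frac{1}{-514 - -313} = \frac{1}{-514 + 313} = \frac{1}{-201} = - \frac{1}{201} \approx -0.0049751$)
$- \frac{42351}{x{\left(-28 \right)} \frac{1}{77296}} - \frac{47055}{q} = - \frac{42351}{\frac{1}{2 \left(-28\right)} \frac{1}{77296}} - \frac{47055}{- \frac{1}{201}} = - \frac{42351}{\frac{1}{2} \left(- \frac{1}{28}\right) \frac{1}{77296}} - -9458055 = - \frac{42351}{\left(- \frac{1}{56}\right) \frac{1}{77296}} + 9458055 = - \frac{42351}{- \frac{1}{4328576}} + 9458055 = \left(-42351\right) \left(-4328576\right) + 9458055 = 183319522176 + 9458055 = 183328980231$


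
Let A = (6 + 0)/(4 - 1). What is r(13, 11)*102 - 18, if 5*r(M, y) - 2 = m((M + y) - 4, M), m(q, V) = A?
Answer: 318/5 ≈ 63.600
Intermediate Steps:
A = 2 (A = 6/3 = 6*(1/3) = 2)
m(q, V) = 2
r(M, y) = 4/5 (r(M, y) = 2/5 + (1/5)*2 = 2/5 + 2/5 = 4/5)
r(13, 11)*102 - 18 = (4/5)*102 - 18 = 408/5 - 18 = 318/5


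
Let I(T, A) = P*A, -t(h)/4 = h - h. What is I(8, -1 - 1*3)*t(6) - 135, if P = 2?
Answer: -135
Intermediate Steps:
t(h) = 0 (t(h) = -4*(h - h) = -4*0 = 0)
I(T, A) = 2*A
I(8, -1 - 1*3)*t(6) - 135 = (2*(-1 - 1*3))*0 - 135 = (2*(-1 - 3))*0 - 135 = (2*(-4))*0 - 135 = -8*0 - 135 = 0 - 135 = -135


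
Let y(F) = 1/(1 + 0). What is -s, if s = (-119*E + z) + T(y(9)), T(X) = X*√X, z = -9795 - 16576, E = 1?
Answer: 26489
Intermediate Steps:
y(F) = 1 (y(F) = 1/1 = 1)
z = -26371
T(X) = X^(3/2)
s = -26489 (s = (-119*1 - 26371) + 1^(3/2) = (-119 - 26371) + 1 = -26490 + 1 = -26489)
-s = -1*(-26489) = 26489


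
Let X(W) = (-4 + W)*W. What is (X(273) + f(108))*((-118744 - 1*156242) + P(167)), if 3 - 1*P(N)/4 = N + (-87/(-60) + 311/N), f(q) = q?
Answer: -3385601904297/167 ≈ -2.0273e+10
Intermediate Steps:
X(W) = W*(-4 + W)
P(N) = 31/5 - 1244/N - 4*N (P(N) = 12 - 4*(N + (-87/(-60) + 311/N)) = 12 - 4*(N + (-87*(-1/60) + 311/N)) = 12 - 4*(N + (29/20 + 311/N)) = 12 - 4*(29/20 + N + 311/N) = 12 + (-29/5 - 1244/N - 4*N) = 31/5 - 1244/N - 4*N)
(X(273) + f(108))*((-118744 - 1*156242) + P(167)) = (273*(-4 + 273) + 108)*((-118744 - 1*156242) + (31/5 - 1244/167 - 4*167)) = (273*269 + 108)*((-118744 - 156242) + (31/5 - 1244*1/167 - 668)) = (73437 + 108)*(-274986 + (31/5 - 1244/167 - 668)) = 73545*(-274986 - 558823/835) = 73545*(-230172133/835) = -3385601904297/167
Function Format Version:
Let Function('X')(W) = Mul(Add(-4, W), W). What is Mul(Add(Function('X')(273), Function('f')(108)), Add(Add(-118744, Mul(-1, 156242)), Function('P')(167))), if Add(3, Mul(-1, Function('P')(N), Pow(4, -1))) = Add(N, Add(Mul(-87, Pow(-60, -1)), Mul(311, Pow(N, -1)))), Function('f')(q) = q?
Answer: Rational(-3385601904297, 167) ≈ -2.0273e+10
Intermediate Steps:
Function('X')(W) = Mul(W, Add(-4, W))
Function('P')(N) = Add(Rational(31, 5), Mul(-1244, Pow(N, -1)), Mul(-4, N)) (Function('P')(N) = Add(12, Mul(-4, Add(N, Add(Mul(-87, Pow(-60, -1)), Mul(311, Pow(N, -1)))))) = Add(12, Mul(-4, Add(N, Add(Mul(-87, Rational(-1, 60)), Mul(311, Pow(N, -1)))))) = Add(12, Mul(-4, Add(N, Add(Rational(29, 20), Mul(311, Pow(N, -1)))))) = Add(12, Mul(-4, Add(Rational(29, 20), N, Mul(311, Pow(N, -1))))) = Add(12, Add(Rational(-29, 5), Mul(-1244, Pow(N, -1)), Mul(-4, N))) = Add(Rational(31, 5), Mul(-1244, Pow(N, -1)), Mul(-4, N)))
Mul(Add(Function('X')(273), Function('f')(108)), Add(Add(-118744, Mul(-1, 156242)), Function('P')(167))) = Mul(Add(Mul(273, Add(-4, 273)), 108), Add(Add(-118744, Mul(-1, 156242)), Add(Rational(31, 5), Mul(-1244, Pow(167, -1)), Mul(-4, 167)))) = Mul(Add(Mul(273, 269), 108), Add(Add(-118744, -156242), Add(Rational(31, 5), Mul(-1244, Rational(1, 167)), -668))) = Mul(Add(73437, 108), Add(-274986, Add(Rational(31, 5), Rational(-1244, 167), -668))) = Mul(73545, Add(-274986, Rational(-558823, 835))) = Mul(73545, Rational(-230172133, 835)) = Rational(-3385601904297, 167)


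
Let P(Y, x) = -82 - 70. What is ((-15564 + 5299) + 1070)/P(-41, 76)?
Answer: 9195/152 ≈ 60.493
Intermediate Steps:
P(Y, x) = -152
((-15564 + 5299) + 1070)/P(-41, 76) = ((-15564 + 5299) + 1070)/(-152) = (-10265 + 1070)*(-1/152) = -9195*(-1/152) = 9195/152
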